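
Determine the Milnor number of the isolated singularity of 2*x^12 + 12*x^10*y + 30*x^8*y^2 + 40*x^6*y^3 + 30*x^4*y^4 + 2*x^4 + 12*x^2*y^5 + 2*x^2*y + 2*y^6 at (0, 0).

7

The Hessian of f at 0 has rank 0. Corank 2; j^3 = 2*x^2*y has shape L^2 M (L != M), so D-series; mu = 7 gives D_7.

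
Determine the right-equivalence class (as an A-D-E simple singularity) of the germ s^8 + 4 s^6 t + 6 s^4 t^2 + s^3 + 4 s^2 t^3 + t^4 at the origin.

The Hessian of f at 0 has rank 0. Corank 2; j^3 = s^3 is a perfect cube, so E-series; the 4-jet and mu = 6 give E_6.

E_6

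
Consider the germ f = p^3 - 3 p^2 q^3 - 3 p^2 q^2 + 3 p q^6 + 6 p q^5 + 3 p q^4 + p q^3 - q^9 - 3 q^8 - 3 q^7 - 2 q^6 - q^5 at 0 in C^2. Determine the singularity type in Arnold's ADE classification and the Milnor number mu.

Type E7, Milnor number mu = 7.

The Hessian of f at 0 has rank 0. Corank 2; j^3 = p^3 is a perfect cube, so E-series; the 4-jet and mu = 7 give E_7.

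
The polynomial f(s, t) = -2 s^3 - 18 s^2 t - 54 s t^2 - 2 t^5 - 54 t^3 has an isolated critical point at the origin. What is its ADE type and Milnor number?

Type E_{8}, Milnor number mu = 8.

The Hessian of f at 0 has rank 0. Corank 2; j^3 = -2*(s + 3*t)^3 is a perfect cube, so E-series; the 5-jet and mu = 8 give E_8.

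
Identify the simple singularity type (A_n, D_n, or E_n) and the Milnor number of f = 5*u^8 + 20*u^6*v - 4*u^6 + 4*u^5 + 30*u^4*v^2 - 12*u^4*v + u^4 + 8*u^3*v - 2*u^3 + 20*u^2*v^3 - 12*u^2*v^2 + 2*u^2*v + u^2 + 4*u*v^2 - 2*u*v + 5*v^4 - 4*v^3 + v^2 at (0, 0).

Type A3, Milnor number mu = 3.

The Hessian of f at 0 has rank 1. Corank 1: A-series; mu = 3 gives A_3.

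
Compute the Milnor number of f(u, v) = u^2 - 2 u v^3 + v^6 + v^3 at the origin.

2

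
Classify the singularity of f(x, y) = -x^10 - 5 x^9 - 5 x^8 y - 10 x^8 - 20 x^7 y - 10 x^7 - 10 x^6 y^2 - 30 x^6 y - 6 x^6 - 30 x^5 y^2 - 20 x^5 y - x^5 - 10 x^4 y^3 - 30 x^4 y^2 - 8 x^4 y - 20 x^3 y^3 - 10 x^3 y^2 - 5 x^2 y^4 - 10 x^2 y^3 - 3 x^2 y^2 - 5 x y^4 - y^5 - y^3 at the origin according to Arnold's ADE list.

E_8

The Hessian of f at 0 is [[0, 0], [0, 0]] with rank 0, so corank 2. A Groebner basis of the Jacobian ideal J(f) in C{x,y} is {x^4 - 2*x*y^2, x^2*y + x*y^2 + y^2/2, y^3}; counting standard monomials gives mu = 8. Corank 2; j^3 = -y^3 is a perfect cube, so E-series; the 5-jet and mu = 8 give E_8.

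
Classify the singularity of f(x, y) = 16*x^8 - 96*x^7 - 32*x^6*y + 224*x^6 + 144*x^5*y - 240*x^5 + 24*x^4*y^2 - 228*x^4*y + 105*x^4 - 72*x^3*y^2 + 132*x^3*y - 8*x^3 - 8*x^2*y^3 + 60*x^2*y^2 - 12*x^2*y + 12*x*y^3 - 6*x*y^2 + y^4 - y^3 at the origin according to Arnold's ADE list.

E6

The Hessian of f at 0 has rank 0. Corank 2; j^3 = -(2*x + y)^3 is a perfect cube, so E-series; the 4-jet and mu = 6 give E_6.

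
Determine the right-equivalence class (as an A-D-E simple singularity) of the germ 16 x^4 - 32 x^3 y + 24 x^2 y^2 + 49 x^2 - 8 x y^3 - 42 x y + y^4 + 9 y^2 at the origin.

A_{3}

The Hessian of f at 0 has rank 1. Corank 1: A-series; mu = 3 gives A_3.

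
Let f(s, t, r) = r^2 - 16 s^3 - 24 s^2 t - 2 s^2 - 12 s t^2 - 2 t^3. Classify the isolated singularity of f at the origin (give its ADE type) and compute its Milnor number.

The Hessian of f at 0 is [[-4, 0, 0], [0, 0, 0], [0, 0, 2]] with rank 2, so corank 1. A Groebner basis of the Jacobian ideal J(f) in C{s,t,r} is {t^2, s, r}; counting standard monomials gives mu = 2. Corank 1: A-series; mu = 2 gives A_2.

Type A_2, Milnor number mu = 2.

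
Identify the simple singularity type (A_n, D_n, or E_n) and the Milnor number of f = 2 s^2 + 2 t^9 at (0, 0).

The Hessian of f at 0 is [[4, 0], [0, 0]] with rank 1, so corank 1. A Groebner basis of the Jacobian ideal J(f) in C{s,t} is {t^8, s}; counting standard monomials gives mu = 8. Corank 1: A-series; mu = 8 gives A_8.

Type A_{8}, Milnor number mu = 8.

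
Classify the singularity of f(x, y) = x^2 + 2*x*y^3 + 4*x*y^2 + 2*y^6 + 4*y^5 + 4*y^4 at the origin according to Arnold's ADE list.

A_{5}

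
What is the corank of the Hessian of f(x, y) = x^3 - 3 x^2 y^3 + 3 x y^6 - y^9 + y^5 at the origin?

2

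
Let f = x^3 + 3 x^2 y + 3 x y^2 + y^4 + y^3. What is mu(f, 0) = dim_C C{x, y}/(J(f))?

6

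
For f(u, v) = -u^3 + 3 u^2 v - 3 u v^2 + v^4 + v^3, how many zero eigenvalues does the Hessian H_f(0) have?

2

The Hessian at 0 is [[0, 0], [0, 0]] of rank 0; hence corank 2.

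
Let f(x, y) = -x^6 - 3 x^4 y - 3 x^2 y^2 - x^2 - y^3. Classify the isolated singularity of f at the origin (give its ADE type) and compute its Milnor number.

Type A_2, Milnor number mu = 2.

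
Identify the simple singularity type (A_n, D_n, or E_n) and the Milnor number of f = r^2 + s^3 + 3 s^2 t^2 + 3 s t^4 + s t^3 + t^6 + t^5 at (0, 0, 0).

Type E_7, Milnor number mu = 7.

The Hessian of f at 0 is [[0, 0, 0], [0, 0, 0], [0, 0, 2]] with rank 1, so corank 2. A Groebner basis of the Jacobian ideal J(f) in C{s,t,r} is {-s^2 + t^4 - t^3/3, s^3, s^2*t + s^2/3 + t^3/9, s^2 + s*t^2 + t^3/3, r}; counting standard monomials gives mu = 7. Corank 2; j^3 = s^3 is a perfect cube, so E-series; the 4-jet and mu = 7 give E_7.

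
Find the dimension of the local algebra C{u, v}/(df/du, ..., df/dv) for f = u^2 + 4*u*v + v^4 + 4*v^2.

The Hessian of f at 0 is [[2, 4], [4, 8]] with rank 1, so corank 1. A Groebner basis of the Jacobian ideal J(f) in C{u,v} is {v^3, u + 2*v}; counting standard monomials gives mu = 3. Corank 1: A-series; mu = 3 gives A_3.

3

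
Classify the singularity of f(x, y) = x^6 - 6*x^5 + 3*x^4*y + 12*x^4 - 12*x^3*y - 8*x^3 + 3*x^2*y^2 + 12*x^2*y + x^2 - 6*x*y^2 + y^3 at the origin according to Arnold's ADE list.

The Hessian of f at 0 has rank 1. Corank 1: A-series; mu = 2 gives A_2.

A_2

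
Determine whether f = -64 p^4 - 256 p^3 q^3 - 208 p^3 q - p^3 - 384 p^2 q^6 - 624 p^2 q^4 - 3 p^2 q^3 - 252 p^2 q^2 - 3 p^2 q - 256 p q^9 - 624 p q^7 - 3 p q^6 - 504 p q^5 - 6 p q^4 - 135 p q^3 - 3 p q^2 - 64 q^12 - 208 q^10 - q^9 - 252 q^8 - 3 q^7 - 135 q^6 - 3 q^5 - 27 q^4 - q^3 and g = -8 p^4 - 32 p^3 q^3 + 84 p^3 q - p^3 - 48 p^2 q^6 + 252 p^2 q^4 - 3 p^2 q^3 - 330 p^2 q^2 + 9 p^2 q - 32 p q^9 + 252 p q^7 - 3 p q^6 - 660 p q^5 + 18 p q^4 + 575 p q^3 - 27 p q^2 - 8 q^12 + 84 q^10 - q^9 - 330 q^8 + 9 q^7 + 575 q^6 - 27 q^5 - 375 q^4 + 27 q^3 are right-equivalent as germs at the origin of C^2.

Yes.

The Hessian of f at 0 is [[0, 0], [0, 0]] with rank 0, so corank 2. A Groebner basis of the Jacobian ideal J(f) in C{p,q} is {3*p^2/16 + 3*p*q/8 + q^4 - q^3/16 + 3*q^2/16, p^3 + 21*p^2/16 + 21*p*q/8 + 9*q^3/16 + 21*q^2/16, p^2*q - 15*p^2/16 - 15*p*q/8 - 11*q^3/16 - 15*q^2/16, p^2/2 + p*q^2 + p*q + 5*q^3/6 + q^2/2}; counting standard monomials gives mu = 7. Corank 2; j^3 = -(p + q)^3 is a perfect cube, so E-series; the 4-jet and mu = 7 give E_7. The Hessian of g at 0 is [[0, 0], [0, 0]] with rank 0, so corank 2. A Groebner basis of the Jacobian ideal J(g) in C{p,q} is {3*p^2/4 - 9*p*q/2 + q^4 + q^3/4 + 27*q^2/4, p^3 + 99*p^2/4 - 297*p*q/2 - 75*q^3/4 + 891*q^2/4, p^2*q + 23*p^2/4 - 69*p*q/2 - 85*q^3/12 + 207*q^2/4, p^2 + p*q^2 - 6*p*q - 8*q^3/3 + 9*q^2}; counting standard monomials gives mu = 7. Corank 2; j^3 = -(p - 3*q)^3 is a perfect cube, so E-series; the 4-jet and mu = 7 give E_7. Both have type E_7, hence right-equivalent.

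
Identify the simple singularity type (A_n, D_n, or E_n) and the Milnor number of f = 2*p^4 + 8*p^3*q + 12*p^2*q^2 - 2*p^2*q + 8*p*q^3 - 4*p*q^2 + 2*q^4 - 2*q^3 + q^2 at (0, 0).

Type A3, Milnor number mu = 3.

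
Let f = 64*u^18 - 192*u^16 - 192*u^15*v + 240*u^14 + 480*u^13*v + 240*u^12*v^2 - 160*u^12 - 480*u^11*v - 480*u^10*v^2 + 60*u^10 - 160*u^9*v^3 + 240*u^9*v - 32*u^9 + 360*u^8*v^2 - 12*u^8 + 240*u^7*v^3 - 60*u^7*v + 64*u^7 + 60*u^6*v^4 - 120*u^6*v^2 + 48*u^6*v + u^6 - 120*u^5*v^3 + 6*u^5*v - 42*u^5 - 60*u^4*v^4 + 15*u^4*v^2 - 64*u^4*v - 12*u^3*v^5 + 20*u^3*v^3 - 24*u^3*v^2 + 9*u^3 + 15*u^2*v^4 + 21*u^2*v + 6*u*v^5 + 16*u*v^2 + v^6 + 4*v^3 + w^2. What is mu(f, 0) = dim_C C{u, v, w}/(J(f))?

7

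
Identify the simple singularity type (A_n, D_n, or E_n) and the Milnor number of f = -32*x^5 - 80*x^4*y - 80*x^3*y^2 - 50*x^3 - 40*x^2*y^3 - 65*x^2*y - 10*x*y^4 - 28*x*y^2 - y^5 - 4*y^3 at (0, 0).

Type D6, Milnor number mu = 6.

The Hessian of f at 0 is [[0, 0], [0, 0]] with rank 0, so corank 2. A Groebner basis of the Jacobian ideal J(f) in C{x,y} is {-625*x*y/2 + y^4 - 125*y^2, x*y^2 + 2*y^3/5, x^2 + 9*x*y/10 + y^2/5}; counting standard monomials gives mu = 6. Corank 2; j^3 = -(2*x + y)*(5*x + 2*y)^2 has shape L^2 M (L != M), so D-series; mu = 6 gives D_6.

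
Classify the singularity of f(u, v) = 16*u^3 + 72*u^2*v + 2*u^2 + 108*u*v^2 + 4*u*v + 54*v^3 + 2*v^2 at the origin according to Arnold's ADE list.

A_2

The Hessian of f at 0 is [[4, 4], [4, 4]] with rank 1, so corank 1. A Groebner basis of the Jacobian ideal J(f) in C{u,v} is {v^2, u + v}; counting standard monomials gives mu = 2. Corank 1: A-series; mu = 2 gives A_2.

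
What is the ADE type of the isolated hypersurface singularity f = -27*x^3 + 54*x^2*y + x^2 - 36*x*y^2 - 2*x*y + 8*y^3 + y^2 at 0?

The Hessian of f at 0 is [[2, -2], [-2, 2]] with rank 1, so corank 1. A Groebner basis of the Jacobian ideal J(f) in C{x,y} is {y^2, x - y}; counting standard monomials gives mu = 2. Corank 1: A-series; mu = 2 gives A_2.

A_{2}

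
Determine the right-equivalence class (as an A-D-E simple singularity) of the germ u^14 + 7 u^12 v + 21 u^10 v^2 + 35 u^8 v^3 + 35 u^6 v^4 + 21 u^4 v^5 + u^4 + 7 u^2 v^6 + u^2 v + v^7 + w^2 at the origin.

The Hessian of f at 0 has rank 1. Corank 2; j^3 = u^2*v has shape L^2 M (L != M), so D-series; mu = 8 gives D_8.

D_8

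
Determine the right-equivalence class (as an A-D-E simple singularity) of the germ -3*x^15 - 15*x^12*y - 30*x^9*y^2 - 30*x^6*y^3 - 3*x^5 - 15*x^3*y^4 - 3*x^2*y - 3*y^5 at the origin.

The Hessian of f at 0 has rank 0. Corank 2; j^3 = -3*x^2*y has shape L^2 M (L != M), so D-series; mu = 6 gives D_6.

D6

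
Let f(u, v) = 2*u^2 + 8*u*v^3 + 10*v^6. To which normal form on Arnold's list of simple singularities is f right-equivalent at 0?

A_5

The Hessian of f at 0 is [[4, 0], [0, 0]] with rank 1, so corank 1. A Groebner basis of the Jacobian ideal J(f) in C{u,v} is {u*v^2, u/2 + v^3, u^2}; counting standard monomials gives mu = 5. Corank 1: A-series; mu = 5 gives A_5.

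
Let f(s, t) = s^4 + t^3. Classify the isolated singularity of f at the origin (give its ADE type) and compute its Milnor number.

The Hessian of f at 0 has rank 0. Corank 2; j^3 = t^3 is a perfect cube, so E-series; the 4-jet and mu = 6 give E_6.

Type E_6, Milnor number mu = 6.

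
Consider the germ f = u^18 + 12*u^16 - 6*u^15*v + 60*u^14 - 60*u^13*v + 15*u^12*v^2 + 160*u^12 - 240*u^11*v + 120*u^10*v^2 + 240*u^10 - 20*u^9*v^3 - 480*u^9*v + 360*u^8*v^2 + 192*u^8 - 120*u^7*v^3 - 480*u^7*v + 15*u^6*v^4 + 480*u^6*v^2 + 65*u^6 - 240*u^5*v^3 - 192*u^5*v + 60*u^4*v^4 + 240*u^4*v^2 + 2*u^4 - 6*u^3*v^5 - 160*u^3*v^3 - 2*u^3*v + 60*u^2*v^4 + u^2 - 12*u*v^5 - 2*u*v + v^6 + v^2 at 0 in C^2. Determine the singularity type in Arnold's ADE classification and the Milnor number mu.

Type A_5, Milnor number mu = 5.

The Hessian of f at 0 has rank 1. Corank 1: A-series; mu = 5 gives A_5.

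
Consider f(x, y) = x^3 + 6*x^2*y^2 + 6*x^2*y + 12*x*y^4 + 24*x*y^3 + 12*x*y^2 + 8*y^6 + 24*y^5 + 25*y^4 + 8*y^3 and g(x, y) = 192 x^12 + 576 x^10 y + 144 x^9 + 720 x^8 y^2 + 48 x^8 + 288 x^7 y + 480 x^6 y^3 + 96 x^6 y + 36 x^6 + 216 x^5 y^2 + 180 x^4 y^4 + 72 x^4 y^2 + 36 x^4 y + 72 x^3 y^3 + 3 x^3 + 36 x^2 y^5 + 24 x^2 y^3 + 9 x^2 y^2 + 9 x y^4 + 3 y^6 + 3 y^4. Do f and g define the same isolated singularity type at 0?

Yes.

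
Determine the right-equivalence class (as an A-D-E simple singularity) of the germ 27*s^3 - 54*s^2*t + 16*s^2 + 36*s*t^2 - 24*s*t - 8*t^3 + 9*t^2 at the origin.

A2

The Hessian of f at 0 is [[32, -24], [-24, 18]] with rank 1, so corank 1. A Groebner basis of the Jacobian ideal J(f) in C{s,t} is {t^2, s - 3*t/4}; counting standard monomials gives mu = 2. Corank 1: A-series; mu = 2 gives A_2.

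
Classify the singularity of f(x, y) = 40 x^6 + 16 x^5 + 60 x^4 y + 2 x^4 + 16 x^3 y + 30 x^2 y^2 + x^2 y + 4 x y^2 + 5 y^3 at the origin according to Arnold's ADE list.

D_4

The Hessian of f at 0 has rank 0. Corank 2; j^3 = y*(x^2 + 4*x*y + 5*y^2) splits into three distinct lines over C (the quadratic factor has nonzero discriminant), so D_4.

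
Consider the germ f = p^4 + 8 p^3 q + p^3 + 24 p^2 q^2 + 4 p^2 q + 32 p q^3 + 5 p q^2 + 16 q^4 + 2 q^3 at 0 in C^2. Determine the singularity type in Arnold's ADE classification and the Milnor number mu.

Type D_5, Milnor number mu = 5.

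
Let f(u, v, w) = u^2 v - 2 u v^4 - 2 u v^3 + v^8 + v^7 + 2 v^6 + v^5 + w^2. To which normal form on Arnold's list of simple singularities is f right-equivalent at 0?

The Hessian of f at 0 has rank 1. Corank 2; j^3 = u^2*v has shape L^2 M (L != M), so D-series; mu = 9 gives D_9.

D_9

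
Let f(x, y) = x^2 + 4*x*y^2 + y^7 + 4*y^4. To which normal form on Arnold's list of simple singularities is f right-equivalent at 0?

The Hessian of f at 0 has rank 1. Corank 1: A-series; mu = 6 gives A_6.

A_6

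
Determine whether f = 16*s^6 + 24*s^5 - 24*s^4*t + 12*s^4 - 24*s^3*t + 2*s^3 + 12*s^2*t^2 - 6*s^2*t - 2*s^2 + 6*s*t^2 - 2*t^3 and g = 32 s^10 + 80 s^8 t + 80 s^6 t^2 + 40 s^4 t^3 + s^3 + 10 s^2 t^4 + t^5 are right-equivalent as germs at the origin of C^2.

The Hessian of f at 0 has rank 1. Corank 1: A-series; mu = 2 gives A_2. The Hessian of g at 0 has rank 0. Corank 2; j^3 = s^3 is a perfect cube, so E-series; the 5-jet and mu = 8 give E_8. f is A_2 but g is E_8, hence not right-equivalent.

No.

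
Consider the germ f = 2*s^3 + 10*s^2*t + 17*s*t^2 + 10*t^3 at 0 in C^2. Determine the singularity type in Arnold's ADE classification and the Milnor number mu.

The Hessian of f at 0 has rank 0. Corank 2; j^3 = (s + 2*t)*(2*s^2 + 6*s*t + 5*t^2) splits into three distinct lines over C (the quadratic factor has nonzero discriminant), so D_4.

Type D_4, Milnor number mu = 4.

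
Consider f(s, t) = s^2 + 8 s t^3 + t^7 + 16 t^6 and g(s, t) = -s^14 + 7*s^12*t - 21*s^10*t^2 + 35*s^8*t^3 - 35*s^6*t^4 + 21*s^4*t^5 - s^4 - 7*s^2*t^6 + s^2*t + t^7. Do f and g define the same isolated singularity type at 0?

The Hessian of f at 0 has rank 1. Corank 1: A-series; mu = 6 gives A_6. The Hessian of g at 0 has rank 0. Corank 2; j^3 = s^2*t has shape L^2 M (L != M), so D-series; mu = 8 gives D_8. f is A_6 but g is D_8, hence not right-equivalent.

No.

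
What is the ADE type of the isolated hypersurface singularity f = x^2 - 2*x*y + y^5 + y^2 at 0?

A4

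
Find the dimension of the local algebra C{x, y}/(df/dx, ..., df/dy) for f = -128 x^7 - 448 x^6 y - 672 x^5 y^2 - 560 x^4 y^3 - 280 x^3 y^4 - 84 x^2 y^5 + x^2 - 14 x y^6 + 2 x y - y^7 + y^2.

The Hessian of f at 0 has rank 1. Corank 1: A-series; mu = 6 gives A_6.

6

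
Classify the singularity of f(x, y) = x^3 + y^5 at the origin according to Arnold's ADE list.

E_{8}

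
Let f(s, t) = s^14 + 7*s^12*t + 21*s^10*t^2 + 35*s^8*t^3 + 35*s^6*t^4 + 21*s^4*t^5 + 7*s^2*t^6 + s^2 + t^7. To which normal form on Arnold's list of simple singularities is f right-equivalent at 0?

A_6

The Hessian of f at 0 has rank 1. Corank 1: A-series; mu = 6 gives A_6.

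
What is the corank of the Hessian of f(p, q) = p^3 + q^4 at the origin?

2

The Hessian at 0 is [[0, 0], [0, 0]] of rank 0; hence corank 2.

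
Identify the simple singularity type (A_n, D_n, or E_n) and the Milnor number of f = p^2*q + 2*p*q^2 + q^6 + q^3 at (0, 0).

Type D_7, Milnor number mu = 7.

The Hessian of f at 0 has rank 0. Corank 2; j^3 = q*(p + q)^2 has shape L^2 M (L != M), so D-series; mu = 7 gives D_7.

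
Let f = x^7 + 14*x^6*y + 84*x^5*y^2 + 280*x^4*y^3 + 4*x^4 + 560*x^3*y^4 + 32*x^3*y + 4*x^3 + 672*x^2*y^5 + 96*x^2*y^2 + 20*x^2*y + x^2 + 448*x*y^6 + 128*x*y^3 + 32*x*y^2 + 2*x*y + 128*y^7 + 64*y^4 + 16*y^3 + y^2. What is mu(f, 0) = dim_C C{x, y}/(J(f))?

6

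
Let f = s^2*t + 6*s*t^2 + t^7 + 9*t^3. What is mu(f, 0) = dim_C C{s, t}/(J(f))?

8

The Hessian of f at 0 is [[0, 0], [0, 0]] with rank 0, so corank 2. A Groebner basis of the Jacobian ideal J(f) in C{s,t} is {s^2/7 + t^6 - 9*t^2/7, s^3 + 27*t^3, s*t + 3*t^2}; counting standard monomials gives mu = 8. Corank 2; j^3 = t*(s + 3*t)^2 has shape L^2 M (L != M), so D-series; mu = 8 gives D_8.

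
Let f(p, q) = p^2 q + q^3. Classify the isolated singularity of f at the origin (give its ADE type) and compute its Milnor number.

The Hessian of f at 0 has rank 0. Corank 2; j^3 = q*(p^2 + q^2) splits into three distinct lines over C (the quadratic factor has nonzero discriminant), so D_4.

Type D4, Milnor number mu = 4.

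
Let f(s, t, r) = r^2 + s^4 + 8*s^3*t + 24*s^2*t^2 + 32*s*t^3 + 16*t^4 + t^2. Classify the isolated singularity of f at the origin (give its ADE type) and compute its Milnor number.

Type A_3, Milnor number mu = 3.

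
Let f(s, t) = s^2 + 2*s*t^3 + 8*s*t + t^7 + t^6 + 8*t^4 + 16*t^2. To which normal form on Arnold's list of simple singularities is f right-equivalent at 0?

The Hessian of f at 0 has rank 1. Corank 1: A-series; mu = 6 gives A_6.

A6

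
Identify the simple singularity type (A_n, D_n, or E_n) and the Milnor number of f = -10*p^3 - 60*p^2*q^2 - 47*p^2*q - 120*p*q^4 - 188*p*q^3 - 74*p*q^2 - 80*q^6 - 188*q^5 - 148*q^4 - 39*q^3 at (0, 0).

Type D_4, Milnor number mu = 4.

The Hessian of f at 0 has rank 0. Corank 2; j^3 = -(2*p + 3*q)*(5*p^2 + 16*p*q + 13*q^2) splits into three distinct lines over C (the quadratic factor has nonzero discriminant), so D_4.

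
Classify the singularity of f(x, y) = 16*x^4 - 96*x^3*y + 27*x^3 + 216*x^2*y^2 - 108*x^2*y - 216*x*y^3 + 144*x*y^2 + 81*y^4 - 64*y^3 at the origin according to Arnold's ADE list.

The Hessian of f at 0 is [[0, 0], [0, 0]] with rank 0, so corank 2. A Groebner basis of the Jacobian ideal J(f) in C{x,y} is {y^4, x*y^2 - 25*y^3/18, x^2 - 8*x*y/3 + 16*y^2/9}; counting standard monomials gives mu = 6. Corank 2; j^3 = (3*x - 4*y)^3 is a perfect cube, so E-series; the 4-jet and mu = 6 give E_6.

E_6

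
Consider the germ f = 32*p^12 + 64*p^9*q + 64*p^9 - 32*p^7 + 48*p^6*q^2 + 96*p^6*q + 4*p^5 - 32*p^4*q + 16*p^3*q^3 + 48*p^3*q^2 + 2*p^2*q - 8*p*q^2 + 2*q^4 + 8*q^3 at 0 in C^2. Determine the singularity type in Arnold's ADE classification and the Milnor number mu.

Type D5, Milnor number mu = 5.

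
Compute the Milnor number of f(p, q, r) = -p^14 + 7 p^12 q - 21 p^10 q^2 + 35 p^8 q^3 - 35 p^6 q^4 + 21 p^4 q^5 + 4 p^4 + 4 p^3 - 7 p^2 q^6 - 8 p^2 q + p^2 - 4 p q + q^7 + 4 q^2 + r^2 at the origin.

6

The Hessian of f at 0 is [[2, -4, 0], [-4, 8, 0], [0, 0, 2]] with rank 2, so corank 1. A Groebner basis of the Jacobian ideal J(f) in C{p,q,r} is {-7*p*q/48 - 5*p/384 + q^4 - q^3/3 + 3*q^2/16 + 5*q/192, p*q^2 + p*q/3 + p/48 - 2*q^3/3 - q^2/2 - q/24, p^2 + p/2 - q, r}; counting standard monomials gives mu = 6. Corank 1: A-series; mu = 6 gives A_6.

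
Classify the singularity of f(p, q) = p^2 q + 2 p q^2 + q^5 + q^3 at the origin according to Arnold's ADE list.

D_6

The Hessian of f at 0 has rank 0. Corank 2; j^3 = q*(p + q)^2 has shape L^2 M (L != M), so D-series; mu = 6 gives D_6.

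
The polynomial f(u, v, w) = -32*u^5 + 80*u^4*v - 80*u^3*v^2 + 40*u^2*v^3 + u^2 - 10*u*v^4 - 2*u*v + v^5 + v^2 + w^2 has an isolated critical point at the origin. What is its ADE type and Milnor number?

Type A_{4}, Milnor number mu = 4.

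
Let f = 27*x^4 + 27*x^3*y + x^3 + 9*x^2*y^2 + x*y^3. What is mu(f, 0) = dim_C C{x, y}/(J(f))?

The Hessian of f at 0 has rank 0. Corank 2; j^3 = x^3 is a perfect cube, so E-series; the 4-jet and mu = 7 give E_7.

7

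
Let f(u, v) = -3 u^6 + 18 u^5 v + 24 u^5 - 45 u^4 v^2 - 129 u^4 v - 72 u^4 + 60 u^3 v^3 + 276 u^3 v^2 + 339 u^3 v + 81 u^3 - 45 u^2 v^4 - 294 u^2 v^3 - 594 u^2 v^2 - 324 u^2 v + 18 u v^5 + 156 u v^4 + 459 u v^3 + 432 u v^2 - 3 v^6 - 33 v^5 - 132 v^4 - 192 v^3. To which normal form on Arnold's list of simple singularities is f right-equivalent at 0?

E_{7}

The Hessian of f at 0 has rank 0. Corank 2; j^3 = 3*(3*u - 4*v)^3 is a perfect cube, so E-series; the 4-jet and mu = 7 give E_7.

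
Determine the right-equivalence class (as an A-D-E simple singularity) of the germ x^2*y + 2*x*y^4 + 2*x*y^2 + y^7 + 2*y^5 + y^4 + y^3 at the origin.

D_5

The Hessian of f at 0 is [[0, 0], [0, 0]] with rank 0, so corank 2. A Groebner basis of the Jacobian ideal J(f) in C{x,y} is {x^3 - x^2/4 + y^2/4, x^2/4 + y^3 - y^2/4, x*y + y^2}; counting standard monomials gives mu = 5. Corank 2; j^3 = y*(x + y)^2 has shape L^2 M (L != M), so D-series; mu = 5 gives D_5.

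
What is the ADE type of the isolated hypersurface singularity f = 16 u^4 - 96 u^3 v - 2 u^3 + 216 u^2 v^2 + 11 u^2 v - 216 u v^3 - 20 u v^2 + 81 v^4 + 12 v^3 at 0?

D_{5}

The Hessian of f at 0 has rank 0. Corank 2; j^3 = -(u - 2*v)^2*(2*u - 3*v) has shape L^2 M (L != M), so D-series; mu = 5 gives D_5.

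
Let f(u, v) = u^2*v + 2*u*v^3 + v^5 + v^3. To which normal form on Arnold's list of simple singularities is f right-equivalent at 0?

D_4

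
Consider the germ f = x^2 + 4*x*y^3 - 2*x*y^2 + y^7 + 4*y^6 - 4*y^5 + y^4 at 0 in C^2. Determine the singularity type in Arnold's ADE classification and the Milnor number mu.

Type A_6, Milnor number mu = 6.

The Hessian of f at 0 is [[2, 0], [0, 0]] with rank 1, so corank 1. A Groebner basis of the Jacobian ideal J(f) in C{x,y} is {x^3, x^2*y + x^2/4 + x*y/8 + x/16 - y^2/16, -x^2/2 + x*y^2 + x*y/4 + x/8 - y^2/8, x/2 + y^3 - y^2/2}; counting standard monomials gives mu = 6. Corank 1: A-series; mu = 6 gives A_6.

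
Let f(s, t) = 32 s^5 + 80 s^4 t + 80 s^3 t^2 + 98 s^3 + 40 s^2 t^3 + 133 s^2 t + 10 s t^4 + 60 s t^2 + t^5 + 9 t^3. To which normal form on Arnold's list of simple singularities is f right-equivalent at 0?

D_{6}

The Hessian of f at 0 has rank 0. Corank 2; j^3 = (2*s + t)*(7*s + 3*t)^2 has shape L^2 M (L != M), so D-series; mu = 6 gives D_6.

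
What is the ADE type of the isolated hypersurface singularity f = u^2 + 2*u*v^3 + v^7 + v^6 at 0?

The Hessian of f at 0 has rank 1. Corank 1: A-series; mu = 6 gives A_6.

A6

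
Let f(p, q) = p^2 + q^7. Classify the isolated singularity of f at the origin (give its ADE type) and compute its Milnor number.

The Hessian of f at 0 has rank 1. Corank 1: A-series; mu = 6 gives A_6.

Type A_{6}, Milnor number mu = 6.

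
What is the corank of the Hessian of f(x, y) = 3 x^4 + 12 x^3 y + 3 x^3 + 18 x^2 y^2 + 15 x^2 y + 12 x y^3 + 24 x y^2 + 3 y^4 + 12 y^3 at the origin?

Hessian at 0 has rank 0.

2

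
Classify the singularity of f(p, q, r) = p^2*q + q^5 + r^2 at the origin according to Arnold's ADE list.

D_6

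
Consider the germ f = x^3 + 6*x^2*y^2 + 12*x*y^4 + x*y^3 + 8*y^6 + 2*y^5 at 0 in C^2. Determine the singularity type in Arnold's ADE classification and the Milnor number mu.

Type E_{7}, Milnor number mu = 7.

The Hessian of f at 0 has rank 0. Corank 2; j^3 = x^3 is a perfect cube, so E-series; the 4-jet and mu = 7 give E_7.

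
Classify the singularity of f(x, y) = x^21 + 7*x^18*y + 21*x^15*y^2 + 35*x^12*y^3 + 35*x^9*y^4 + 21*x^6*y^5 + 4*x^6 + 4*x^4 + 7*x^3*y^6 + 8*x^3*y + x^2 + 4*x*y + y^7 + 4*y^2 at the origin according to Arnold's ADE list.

A_{6}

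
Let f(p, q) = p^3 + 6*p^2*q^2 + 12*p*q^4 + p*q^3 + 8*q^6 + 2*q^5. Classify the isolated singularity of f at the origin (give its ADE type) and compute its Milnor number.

Type E_{7}, Milnor number mu = 7.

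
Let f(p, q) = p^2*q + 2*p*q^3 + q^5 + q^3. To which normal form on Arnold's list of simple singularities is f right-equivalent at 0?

D_4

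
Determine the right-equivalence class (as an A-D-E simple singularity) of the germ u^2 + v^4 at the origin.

A_{3}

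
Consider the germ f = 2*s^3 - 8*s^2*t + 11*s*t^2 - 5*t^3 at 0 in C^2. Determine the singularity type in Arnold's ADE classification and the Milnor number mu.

The Hessian of f at 0 is [[0, 0], [0, 0]] with rank 0, so corank 2. A Groebner basis of the Jacobian ideal J(f) in C{s,t} is {t^3, s^2 + t^2/2, s*t - t^2/2}; counting standard monomials gives mu = 4. Corank 2; j^3 = (s - t)*(2*s^2 - 6*s*t + 5*t^2) splits into three distinct lines over C (the quadratic factor has nonzero discriminant), so D_4.

Type D_{4}, Milnor number mu = 4.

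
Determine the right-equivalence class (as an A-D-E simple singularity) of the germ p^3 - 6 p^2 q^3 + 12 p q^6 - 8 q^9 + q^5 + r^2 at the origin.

E_{8}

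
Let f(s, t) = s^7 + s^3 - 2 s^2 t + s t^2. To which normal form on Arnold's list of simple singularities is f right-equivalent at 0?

D_{8}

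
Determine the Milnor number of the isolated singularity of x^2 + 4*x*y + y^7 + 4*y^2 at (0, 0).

6

The Hessian of f at 0 has rank 1. Corank 1: A-series; mu = 6 gives A_6.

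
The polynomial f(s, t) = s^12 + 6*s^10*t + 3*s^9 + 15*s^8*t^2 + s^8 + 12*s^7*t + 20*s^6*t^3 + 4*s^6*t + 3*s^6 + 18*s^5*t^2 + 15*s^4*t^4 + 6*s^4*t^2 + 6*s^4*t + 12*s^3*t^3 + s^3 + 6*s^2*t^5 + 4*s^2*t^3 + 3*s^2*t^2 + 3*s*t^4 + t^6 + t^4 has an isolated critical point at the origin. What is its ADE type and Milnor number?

Type E6, Milnor number mu = 6.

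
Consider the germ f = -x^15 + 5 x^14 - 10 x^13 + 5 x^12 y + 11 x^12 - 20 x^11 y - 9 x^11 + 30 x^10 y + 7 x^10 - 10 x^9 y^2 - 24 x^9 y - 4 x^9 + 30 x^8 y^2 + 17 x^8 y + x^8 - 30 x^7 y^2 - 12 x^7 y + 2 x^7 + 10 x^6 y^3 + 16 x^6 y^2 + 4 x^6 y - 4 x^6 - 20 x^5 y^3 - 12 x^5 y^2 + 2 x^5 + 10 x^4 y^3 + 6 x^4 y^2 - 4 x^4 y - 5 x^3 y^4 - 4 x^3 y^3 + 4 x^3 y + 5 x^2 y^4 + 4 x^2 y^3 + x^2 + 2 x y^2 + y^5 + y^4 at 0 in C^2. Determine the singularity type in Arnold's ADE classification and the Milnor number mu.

Type A_{4}, Milnor number mu = 4.

The Hessian of f at 0 has rank 1. Corank 1: A-series; mu = 4 gives A_4.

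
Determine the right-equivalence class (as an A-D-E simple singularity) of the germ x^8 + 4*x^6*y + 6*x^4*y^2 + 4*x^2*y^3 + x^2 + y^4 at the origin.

A_3

The Hessian of f at 0 is [[2, 0], [0, 0]] with rank 1, so corank 1. A Groebner basis of the Jacobian ideal J(f) in C{x,y} is {y^3, x}; counting standard monomials gives mu = 3. Corank 1: A-series; mu = 3 gives A_3.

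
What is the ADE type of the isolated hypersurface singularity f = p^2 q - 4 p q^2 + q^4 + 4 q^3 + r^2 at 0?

The Hessian of f at 0 is [[0, 0, 0], [0, 0, 0], [0, 0, 2]] with rank 1, so corank 2. A Groebner basis of the Jacobian ideal J(f) in C{p,q,r} is {p^3 + 2*p^2 - 8*q^2, p^2/4 + q^3 - q^2, p*q - 2*q^2, r}; counting standard monomials gives mu = 5. Corank 2; j^3 = q*(p - 2*q)^2 has shape L^2 M (L != M), so D-series; mu = 5 gives D_5.

D5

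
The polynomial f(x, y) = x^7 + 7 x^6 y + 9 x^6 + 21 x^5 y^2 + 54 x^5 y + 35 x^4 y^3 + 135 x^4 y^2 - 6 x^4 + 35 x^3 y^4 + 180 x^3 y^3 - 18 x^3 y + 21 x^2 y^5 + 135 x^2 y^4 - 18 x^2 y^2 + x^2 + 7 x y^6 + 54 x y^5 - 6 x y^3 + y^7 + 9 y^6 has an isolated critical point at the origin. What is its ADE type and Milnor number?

Type A_{6}, Milnor number mu = 6.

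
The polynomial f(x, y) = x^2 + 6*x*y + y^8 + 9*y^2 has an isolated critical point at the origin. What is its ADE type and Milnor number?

Type A_{7}, Milnor number mu = 7.

The Hessian of f at 0 is [[2, 6], [6, 18]] with rank 1, so corank 1. A Groebner basis of the Jacobian ideal J(f) in C{x,y} is {y^7, x + 3*y}; counting standard monomials gives mu = 7. Corank 1: A-series; mu = 7 gives A_7.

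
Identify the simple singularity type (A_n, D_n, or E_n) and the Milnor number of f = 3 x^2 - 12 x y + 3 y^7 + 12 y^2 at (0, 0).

The Hessian of f at 0 has rank 1. Corank 1: A-series; mu = 6 gives A_6.

Type A6, Milnor number mu = 6.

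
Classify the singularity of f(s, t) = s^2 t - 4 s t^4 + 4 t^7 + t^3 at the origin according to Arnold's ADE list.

D_{4}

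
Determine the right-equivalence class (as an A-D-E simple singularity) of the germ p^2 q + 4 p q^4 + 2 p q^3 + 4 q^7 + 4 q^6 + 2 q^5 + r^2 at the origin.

D_{6}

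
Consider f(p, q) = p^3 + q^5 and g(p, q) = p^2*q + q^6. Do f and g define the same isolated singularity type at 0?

No.

The Hessian of f at 0 is [[0, 0], [0, 0]] with rank 0, so corank 2. A Groebner basis of the Jacobian ideal J(f) in C{p,q} is {q^4, p^2}; counting standard monomials gives mu = 8. Corank 2; j^3 = p^3 is a perfect cube, so E-series; the 5-jet and mu = 8 give E_8. The Hessian of g at 0 is [[0, 0], [0, 0]] with rank 0, so corank 2. A Groebner basis of the Jacobian ideal J(g) in C{p,q} is {p^2/6 + q^5, p^3, p*q}; counting standard monomials gives mu = 7. Corank 2; j^3 = p^2*q has shape L^2 M (L != M), so D-series; mu = 7 gives D_7. f is E_8 but g is D_7, hence not right-equivalent.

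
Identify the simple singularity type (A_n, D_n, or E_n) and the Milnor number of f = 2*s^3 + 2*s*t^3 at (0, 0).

Type E_7, Milnor number mu = 7.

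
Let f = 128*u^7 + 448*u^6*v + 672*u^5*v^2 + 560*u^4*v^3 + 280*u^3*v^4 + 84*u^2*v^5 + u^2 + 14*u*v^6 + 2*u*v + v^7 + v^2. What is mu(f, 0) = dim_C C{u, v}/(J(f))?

6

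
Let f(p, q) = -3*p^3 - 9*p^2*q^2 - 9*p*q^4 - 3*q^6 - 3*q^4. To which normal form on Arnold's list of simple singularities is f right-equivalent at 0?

E_6

The Hessian of f at 0 is [[0, 0], [0, 0]] with rank 0, so corank 2. A Groebner basis of the Jacobian ideal J(f) in C{p,q} is {p^3, p^2*q, p^2/2 + p*q^2, q^3}; counting standard monomials gives mu = 6. Corank 2; j^3 = -3*p^3 is a perfect cube, so E-series; the 4-jet and mu = 6 give E_6.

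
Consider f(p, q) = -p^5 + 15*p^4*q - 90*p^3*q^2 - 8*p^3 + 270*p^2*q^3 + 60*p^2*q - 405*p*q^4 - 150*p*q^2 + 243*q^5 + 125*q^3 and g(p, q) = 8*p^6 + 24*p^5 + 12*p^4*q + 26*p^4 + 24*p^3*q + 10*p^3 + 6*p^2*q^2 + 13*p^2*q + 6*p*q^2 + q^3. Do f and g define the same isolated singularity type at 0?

No.

The Hessian of f at 0 is [[0, 0], [0, 0]] with rank 0, so corank 2. A Groebner basis of the Jacobian ideal J(f) in C{p,q} is {q^5, p*q^3 - 21*q^4/8, p^2 - 5*p*q + 25*q^2/4}; counting standard monomials gives mu = 8. Corank 2; j^3 = -(2*p - 5*q)^3 is a perfect cube, so E-series; the 5-jet and mu = 8 give E_8. The Hessian of g at 0 is [[0, 0], [0, 0]] with rank 0, so corank 2. A Groebner basis of the Jacobian ideal J(g) in C{p,q} is {q^3, p^2 - 3*q^2/11, p*q + 6*q^2/11}; counting standard monomials gives mu = 4. Corank 2; j^3 = (2*p + q)*(5*p^2 + 4*p*q + q^2) splits into three distinct lines over C (the quadratic factor has nonzero discriminant), so D_4. f is E_8 but g is D_4, hence not right-equivalent.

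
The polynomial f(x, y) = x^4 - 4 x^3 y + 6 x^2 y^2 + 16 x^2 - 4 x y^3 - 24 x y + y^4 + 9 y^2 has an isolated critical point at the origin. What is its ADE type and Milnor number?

The Hessian of f at 0 is [[32, -24], [-24, 18]] with rank 1, so corank 1. A Groebner basis of the Jacobian ideal J(f) in C{x,y} is {y^3, x - 3*y/4}; counting standard monomials gives mu = 3. Corank 1: A-series; mu = 3 gives A_3.

Type A_3, Milnor number mu = 3.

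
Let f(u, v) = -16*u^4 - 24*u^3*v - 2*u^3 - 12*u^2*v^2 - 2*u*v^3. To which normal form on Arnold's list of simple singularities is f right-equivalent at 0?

E7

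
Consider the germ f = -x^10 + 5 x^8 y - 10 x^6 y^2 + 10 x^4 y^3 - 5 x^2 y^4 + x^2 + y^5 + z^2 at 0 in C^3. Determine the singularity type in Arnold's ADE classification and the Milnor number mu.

The Hessian of f at 0 has rank 2. Corank 1: A-series; mu = 4 gives A_4.

Type A_4, Milnor number mu = 4.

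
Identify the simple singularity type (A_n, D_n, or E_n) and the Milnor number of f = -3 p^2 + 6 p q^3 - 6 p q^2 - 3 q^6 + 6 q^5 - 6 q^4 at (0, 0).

The Hessian of f at 0 has rank 1. Corank 1: A-series; mu = 3 gives A_3.

Type A_{3}, Milnor number mu = 3.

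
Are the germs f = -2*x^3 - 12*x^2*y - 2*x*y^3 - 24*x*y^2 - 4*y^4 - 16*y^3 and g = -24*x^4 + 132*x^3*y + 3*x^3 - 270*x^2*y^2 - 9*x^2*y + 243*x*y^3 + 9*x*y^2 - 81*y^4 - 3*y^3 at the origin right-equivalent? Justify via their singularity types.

The Hessian of f at 0 has rank 0. Corank 2; j^3 = -2*(x + 2*y)^3 is a perfect cube, so E-series; the 4-jet and mu = 7 give E_7. The Hessian of g at 0 has rank 0. Corank 2; j^3 = 3*(x - y)^3 is a perfect cube, so E-series; the 4-jet and mu = 7 give E_7. Both have type E_7, hence right-equivalent.

Yes.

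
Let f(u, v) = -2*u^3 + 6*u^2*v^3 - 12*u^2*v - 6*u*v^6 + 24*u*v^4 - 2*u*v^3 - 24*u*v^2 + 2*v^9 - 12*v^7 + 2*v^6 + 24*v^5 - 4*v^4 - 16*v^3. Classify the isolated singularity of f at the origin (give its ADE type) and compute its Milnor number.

The Hessian of f at 0 has rank 0. Corank 2; j^3 = -2*(u + 2*v)^3 is a perfect cube, so E-series; the 4-jet and mu = 7 give E_7.

Type E_7, Milnor number mu = 7.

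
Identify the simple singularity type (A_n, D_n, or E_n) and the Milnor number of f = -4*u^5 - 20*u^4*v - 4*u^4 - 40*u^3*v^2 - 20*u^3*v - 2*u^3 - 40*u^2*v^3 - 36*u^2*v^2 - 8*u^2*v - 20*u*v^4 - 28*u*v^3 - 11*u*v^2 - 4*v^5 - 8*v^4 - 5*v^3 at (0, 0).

The Hessian of f at 0 has rank 0. Corank 2; j^3 = -(u + v)*(2*u^2 + 6*u*v + 5*v^2) splits into three distinct lines over C (the quadratic factor has nonzero discriminant), so D_4.

Type D4, Milnor number mu = 4.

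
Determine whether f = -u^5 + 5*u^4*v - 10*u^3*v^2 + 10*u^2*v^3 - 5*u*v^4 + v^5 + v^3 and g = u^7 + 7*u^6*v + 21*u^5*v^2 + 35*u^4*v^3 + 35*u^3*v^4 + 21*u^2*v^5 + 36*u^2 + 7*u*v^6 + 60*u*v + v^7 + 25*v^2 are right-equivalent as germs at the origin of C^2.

The Hessian of f at 0 has rank 0. Corank 2; j^3 = v^3 is a perfect cube, so E-series; the 5-jet and mu = 8 give E_8. The Hessian of g at 0 has rank 1. Corank 1: A-series; mu = 6 gives A_6. f is E_8 but g is A_6, hence not right-equivalent.

No.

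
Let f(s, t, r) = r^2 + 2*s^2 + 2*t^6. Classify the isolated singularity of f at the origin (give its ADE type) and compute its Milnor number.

Type A5, Milnor number mu = 5.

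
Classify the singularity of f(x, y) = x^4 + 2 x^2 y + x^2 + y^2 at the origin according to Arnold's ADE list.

A_{1}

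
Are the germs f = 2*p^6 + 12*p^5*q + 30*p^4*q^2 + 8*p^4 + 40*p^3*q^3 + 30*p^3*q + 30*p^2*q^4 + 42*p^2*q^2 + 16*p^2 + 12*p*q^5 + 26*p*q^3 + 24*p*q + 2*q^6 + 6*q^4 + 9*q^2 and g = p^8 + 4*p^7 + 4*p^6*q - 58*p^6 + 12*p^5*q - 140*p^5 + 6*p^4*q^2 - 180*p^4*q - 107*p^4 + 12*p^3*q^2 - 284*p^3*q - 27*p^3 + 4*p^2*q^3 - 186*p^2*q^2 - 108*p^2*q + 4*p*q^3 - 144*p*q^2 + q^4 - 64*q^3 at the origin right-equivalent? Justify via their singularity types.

No.

The Hessian of f at 0 has rank 1. Corank 1: A-series; mu = 5 gives A_5. The Hessian of g at 0 has rank 0. Corank 2; j^3 = -(3*p + 4*q)^3 is a perfect cube, so E-series; the 4-jet and mu = 6 give E_6. f is A_5 but g is E_6, hence not right-equivalent.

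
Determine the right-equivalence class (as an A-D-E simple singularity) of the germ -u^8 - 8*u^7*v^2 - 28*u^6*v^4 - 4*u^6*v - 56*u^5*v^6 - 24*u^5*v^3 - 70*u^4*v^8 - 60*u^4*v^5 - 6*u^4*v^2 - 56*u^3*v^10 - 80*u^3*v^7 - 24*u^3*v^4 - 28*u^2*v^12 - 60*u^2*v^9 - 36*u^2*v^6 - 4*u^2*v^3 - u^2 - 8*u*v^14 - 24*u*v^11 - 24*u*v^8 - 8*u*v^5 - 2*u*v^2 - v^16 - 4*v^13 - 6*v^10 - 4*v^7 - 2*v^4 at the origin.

A3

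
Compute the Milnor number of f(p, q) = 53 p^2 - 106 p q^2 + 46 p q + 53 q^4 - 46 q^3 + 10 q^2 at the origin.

1

The Hessian of f at 0 is [[106, 46], [46, 20]] with rank 2, so corank 0. A Groebner basis of the Jacobian ideal J(f) in C{p,q} is {p, q}; counting standard monomials gives mu = 1. Corank 0: nondegenerate Morse point, so A_1.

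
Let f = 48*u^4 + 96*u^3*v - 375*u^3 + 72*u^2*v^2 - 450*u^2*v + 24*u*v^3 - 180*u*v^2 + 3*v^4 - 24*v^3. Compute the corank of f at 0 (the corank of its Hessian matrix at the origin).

2

Hessian at 0 has rank 0.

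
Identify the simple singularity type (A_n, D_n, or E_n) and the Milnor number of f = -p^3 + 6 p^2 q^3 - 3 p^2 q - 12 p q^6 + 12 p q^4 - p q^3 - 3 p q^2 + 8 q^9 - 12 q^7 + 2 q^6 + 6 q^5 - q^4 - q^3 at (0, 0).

Type E_{7}, Milnor number mu = 7.

The Hessian of f at 0 has rank 0. Corank 2; j^3 = -(p + q)^3 is a perfect cube, so E-series; the 4-jet and mu = 7 give E_7.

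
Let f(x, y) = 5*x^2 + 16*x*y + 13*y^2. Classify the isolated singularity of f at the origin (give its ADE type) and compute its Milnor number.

Type A1, Milnor number mu = 1.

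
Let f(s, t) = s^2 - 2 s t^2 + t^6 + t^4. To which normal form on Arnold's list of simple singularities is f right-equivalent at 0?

A_5

The Hessian of f at 0 has rank 1. Corank 1: A-series; mu = 5 gives A_5.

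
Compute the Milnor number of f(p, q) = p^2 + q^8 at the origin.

7

The Hessian of f at 0 has rank 1. Corank 1: A-series; mu = 7 gives A_7.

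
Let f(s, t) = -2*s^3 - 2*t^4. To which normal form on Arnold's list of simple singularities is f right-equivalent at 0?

The Hessian of f at 0 has rank 0. Corank 2; j^3 = -2*s^3 is a perfect cube, so E-series; the 4-jet and mu = 6 give E_6.

E_6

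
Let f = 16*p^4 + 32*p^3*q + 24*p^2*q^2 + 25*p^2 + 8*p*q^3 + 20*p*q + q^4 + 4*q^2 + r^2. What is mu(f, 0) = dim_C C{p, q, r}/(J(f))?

The Hessian of f at 0 is [[50, 20, 0], [20, 8, 0], [0, 0, 2]] with rank 2, so corank 1. A Groebner basis of the Jacobian ideal J(f) in C{p,q,r} is {q^3, p + 2*q/5, r}; counting standard monomials gives mu = 3. Corank 1: A-series; mu = 3 gives A_3.

3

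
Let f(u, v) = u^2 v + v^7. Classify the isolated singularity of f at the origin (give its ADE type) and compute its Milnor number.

Type D8, Milnor number mu = 8.

The Hessian of f at 0 is [[0, 0], [0, 0]] with rank 0, so corank 2. A Groebner basis of the Jacobian ideal J(f) in C{u,v} is {u^2/7 + v^6, u^3, u*v}; counting standard monomials gives mu = 8. Corank 2; j^3 = u^2*v has shape L^2 M (L != M), so D-series; mu = 8 gives D_8.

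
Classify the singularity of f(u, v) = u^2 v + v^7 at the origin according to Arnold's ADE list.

The Hessian of f at 0 has rank 0. Corank 2; j^3 = u^2*v has shape L^2 M (L != M), so D-series; mu = 8 gives D_8.

D8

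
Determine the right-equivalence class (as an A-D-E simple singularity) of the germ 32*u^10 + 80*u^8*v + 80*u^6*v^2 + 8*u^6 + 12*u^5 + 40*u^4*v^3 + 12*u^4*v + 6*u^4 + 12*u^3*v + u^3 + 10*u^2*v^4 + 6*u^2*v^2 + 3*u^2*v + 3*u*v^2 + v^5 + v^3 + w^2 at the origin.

E_8

The Hessian of f at 0 has rank 1. Corank 2; j^3 = (u + v)^3 is a perfect cube, so E-series; the 5-jet and mu = 8 give E_8.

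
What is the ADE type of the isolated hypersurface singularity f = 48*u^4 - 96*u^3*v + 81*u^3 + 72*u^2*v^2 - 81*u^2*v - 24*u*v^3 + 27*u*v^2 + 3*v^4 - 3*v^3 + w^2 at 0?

The Hessian of f at 0 has rank 1. Corank 2; j^3 = 3*(3*u - v)^3 is a perfect cube, so E-series; the 4-jet and mu = 6 give E_6.

E_6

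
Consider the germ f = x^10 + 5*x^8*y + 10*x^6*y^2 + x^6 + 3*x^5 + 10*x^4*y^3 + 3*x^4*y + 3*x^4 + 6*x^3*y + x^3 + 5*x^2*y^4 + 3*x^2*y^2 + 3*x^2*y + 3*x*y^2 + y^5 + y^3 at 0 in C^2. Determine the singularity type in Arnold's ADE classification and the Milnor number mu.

Type E8, Milnor number mu = 8.

The Hessian of f at 0 has rank 0. Corank 2; j^3 = (x + y)^3 is a perfect cube, so E-series; the 5-jet and mu = 8 give E_8.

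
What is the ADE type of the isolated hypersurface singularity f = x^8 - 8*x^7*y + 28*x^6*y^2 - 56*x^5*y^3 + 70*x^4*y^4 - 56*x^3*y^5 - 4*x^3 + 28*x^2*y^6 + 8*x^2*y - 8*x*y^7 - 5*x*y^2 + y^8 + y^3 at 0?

D_9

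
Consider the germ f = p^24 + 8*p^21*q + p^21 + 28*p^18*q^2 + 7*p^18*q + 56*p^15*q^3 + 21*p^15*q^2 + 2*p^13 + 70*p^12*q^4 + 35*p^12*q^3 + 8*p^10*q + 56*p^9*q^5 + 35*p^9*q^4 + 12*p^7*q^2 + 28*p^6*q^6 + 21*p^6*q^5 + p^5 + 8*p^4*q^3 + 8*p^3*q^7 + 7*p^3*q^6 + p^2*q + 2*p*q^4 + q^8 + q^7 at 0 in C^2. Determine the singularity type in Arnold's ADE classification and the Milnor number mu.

The Hessian of f at 0 has rank 0. Corank 2; j^3 = p^2*q has shape L^2 M (L != M), so D-series; mu = 9 gives D_9.

Type D_{9}, Milnor number mu = 9.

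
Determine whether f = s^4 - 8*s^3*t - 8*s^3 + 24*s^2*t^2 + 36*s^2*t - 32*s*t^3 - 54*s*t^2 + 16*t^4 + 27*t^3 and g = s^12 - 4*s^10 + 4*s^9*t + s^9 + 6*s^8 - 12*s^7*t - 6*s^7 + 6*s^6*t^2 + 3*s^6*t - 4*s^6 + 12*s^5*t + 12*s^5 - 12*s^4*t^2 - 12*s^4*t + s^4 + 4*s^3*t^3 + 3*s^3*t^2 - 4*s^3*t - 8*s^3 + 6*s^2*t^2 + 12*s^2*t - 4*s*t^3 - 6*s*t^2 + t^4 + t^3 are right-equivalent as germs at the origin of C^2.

The Hessian of f at 0 is [[0, 0], [0, 0]] with rank 0, so corank 2. A Groebner basis of the Jacobian ideal J(f) in C{s,t} is {t^4, s*t^2 - 5*t^3/3, s^2 - 3*s*t + 9*t^2/4}; counting standard monomials gives mu = 6. Corank 2; j^3 = -(2*s - 3*t)^3 is a perfect cube, so E-series; the 4-jet and mu = 6 give E_6. The Hessian of g at 0 is [[0, 0], [0, 0]] with rank 0, so corank 2. A Groebner basis of the Jacobian ideal J(g) in C{s,t} is {t^4, s*t^2 - 2*t^3/3, s^2 - s*t + t^2/4}; counting standard monomials gives mu = 6. Corank 2; j^3 = -(2*s - t)^3 is a perfect cube, so E-series; the 4-jet and mu = 6 give E_6. Both have type E_6, hence right-equivalent.

Yes.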